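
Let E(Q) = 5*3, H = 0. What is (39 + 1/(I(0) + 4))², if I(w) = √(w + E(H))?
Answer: 1864 - 86*√15 ≈ 1530.9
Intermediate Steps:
E(Q) = 15
I(w) = √(15 + w) (I(w) = √(w + 15) = √(15 + w))
(39 + 1/(I(0) + 4))² = (39 + 1/(√(15 + 0) + 4))² = (39 + 1/(√15 + 4))² = (39 + 1/(4 + √15))²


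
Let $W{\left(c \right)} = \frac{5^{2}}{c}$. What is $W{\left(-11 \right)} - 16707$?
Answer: $- \frac{183802}{11} \approx -16709.0$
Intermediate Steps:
$W{\left(c \right)} = \frac{25}{c}$
$W{\left(-11 \right)} - 16707 = \frac{25}{-11} - 16707 = 25 \left(- \frac{1}{11}\right) - 16707 = - \frac{25}{11} - 16707 = - \frac{183802}{11}$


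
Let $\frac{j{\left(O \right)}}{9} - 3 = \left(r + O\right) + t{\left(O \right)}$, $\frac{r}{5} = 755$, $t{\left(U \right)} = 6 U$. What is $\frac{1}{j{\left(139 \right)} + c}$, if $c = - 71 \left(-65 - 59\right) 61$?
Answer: $\frac{1}{579803} \approx 1.7247 \cdot 10^{-6}$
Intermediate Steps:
$r = 3775$ ($r = 5 \cdot 755 = 3775$)
$c = 537044$ ($c = \left(-71\right) \left(-124\right) 61 = 8804 \cdot 61 = 537044$)
$j{\left(O \right)} = 34002 + 63 O$ ($j{\left(O \right)} = 27 + 9 \left(\left(3775 + O\right) + 6 O\right) = 27 + 9 \left(3775 + 7 O\right) = 27 + \left(33975 + 63 O\right) = 34002 + 63 O$)
$\frac{1}{j{\left(139 \right)} + c} = \frac{1}{\left(34002 + 63 \cdot 139\right) + 537044} = \frac{1}{\left(34002 + 8757\right) + 537044} = \frac{1}{42759 + 537044} = \frac{1}{579803}$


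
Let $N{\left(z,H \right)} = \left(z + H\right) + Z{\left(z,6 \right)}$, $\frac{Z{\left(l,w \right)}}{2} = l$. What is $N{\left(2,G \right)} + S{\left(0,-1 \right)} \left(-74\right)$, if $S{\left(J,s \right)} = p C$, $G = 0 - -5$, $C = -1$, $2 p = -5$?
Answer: $-174$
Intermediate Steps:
$p = - \frac{5}{2}$ ($p = \frac{1}{2} \left(-5\right) = - \frac{5}{2} \approx -2.5$)
$Z{\left(l,w \right)} = 2 l$
$G = 5$ ($G = 0 + 5 = 5$)
$N{\left(z,H \right)} = H + 3 z$ ($N{\left(z,H \right)} = \left(z + H\right) + 2 z = \left(H + z\right) + 2 z = H + 3 z$)
$S{\left(J,s \right)} = \frac{5}{2}$ ($S{\left(J,s \right)} = \left(- \frac{5}{2}\right) \left(-1\right) = \frac{5}{2}$)
$N{\left(2,G \right)} + S{\left(0,-1 \right)} \left(-74\right) = \left(5 + 3 \cdot 2\right) + \frac{5}{2} \left(-74\right) = \left(5 + 6\right) - 185 = 11 - 185 = -174$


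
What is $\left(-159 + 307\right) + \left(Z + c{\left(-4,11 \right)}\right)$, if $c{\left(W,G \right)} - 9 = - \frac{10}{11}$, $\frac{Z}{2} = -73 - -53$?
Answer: $\frac{1277}{11} \approx 116.09$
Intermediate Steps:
$Z = -40$ ($Z = 2 \left(-73 - -53\right) = 2 \left(-73 + 53\right) = 2 \left(-20\right) = -40$)
$c{\left(W,G \right)} = \frac{89}{11}$ ($c{\left(W,G \right)} = 9 - \frac{10}{11} = \frac{89}{11}$)
$\left(-159 + 307\right) + \left(Z + c{\left(-4,11 \right)}\right) = \left(-159 + 307\right) + \left(-40 + \frac{89}{11}\right) = 148 - \frac{351}{11} = \frac{1277}{11}$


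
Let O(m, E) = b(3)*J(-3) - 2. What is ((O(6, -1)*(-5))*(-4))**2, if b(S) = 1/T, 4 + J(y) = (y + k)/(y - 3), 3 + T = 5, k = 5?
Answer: 62500/9 ≈ 6944.4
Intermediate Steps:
T = 2 (T = -3 + 5 = 2)
J(y) = -4 + (5 + y)/(-3 + y) (J(y) = -4 + (y + 5)/(y - 3) = -4 + (5 + y)/(-3 + y))
b(S) = 1/2
O(m, E) = -25/6 (O(m, E) = ((17 - 3*(-3))/(-3 - 3))/2 - 2 = ((17 + 9)/(-6))/2 - 2 = (-1/6*26)/2 - 2 = (1/2)*(-13/3) - 2 = -13/6 - 2 = -25/6)
((O(6, -1)*(-5))*(-4))**2 = (-25/6*(-5)*(-4))**2 = ((125/6)*(-4))**2 = (-250/3)**2 = 62500/9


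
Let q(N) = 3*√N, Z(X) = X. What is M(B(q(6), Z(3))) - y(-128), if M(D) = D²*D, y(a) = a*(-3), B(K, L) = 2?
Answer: -376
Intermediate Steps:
y(a) = -3*a
M(D) = D³
M(B(q(6), Z(3))) - y(-128) = 2³ - (-3)*(-128) = 8 - 1*384 = 8 - 384 = -376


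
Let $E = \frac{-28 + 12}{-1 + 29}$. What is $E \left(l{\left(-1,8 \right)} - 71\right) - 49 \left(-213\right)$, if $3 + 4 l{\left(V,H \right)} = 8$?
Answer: $\frac{73338}{7} \approx 10477.0$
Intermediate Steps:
$l{\left(V,H \right)} = \frac{5}{4}$ ($l{\left(V,H \right)} = - \frac{3}{4} + \frac{1}{4} \cdot 8 = - \frac{3}{4} + 2 = \frac{5}{4}$)
$E = - \frac{4}{7}$ ($E = - \frac{16}{28} = \left(-16\right) \frac{1}{28} = - \frac{4}{7} \approx -0.57143$)
$E \left(l{\left(-1,8 \right)} - 71\right) - 49 \left(-213\right) = - \frac{4 \left(\frac{5}{4} - 71\right)}{7} - 49 \left(-213\right) = \left(- \frac{4}{7}\right) \left(- \frac{279}{4}\right) - -10437 = \frac{279}{7} + 10437 = \frac{73338}{7}$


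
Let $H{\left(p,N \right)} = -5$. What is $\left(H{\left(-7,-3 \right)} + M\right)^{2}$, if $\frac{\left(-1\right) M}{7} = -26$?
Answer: $31329$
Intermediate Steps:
$M = 182$ ($M = \left(-7\right) \left(-26\right) = 182$)
$\left(H{\left(-7,-3 \right)} + M\right)^{2} = \left(-5 + 182\right)^{2} = 177^{2} = 31329$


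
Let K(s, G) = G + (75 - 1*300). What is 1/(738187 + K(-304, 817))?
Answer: 1/738779 ≈ 1.3536e-6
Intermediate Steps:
K(s, G) = -225 + G (K(s, G) = G + (75 - 300) = G - 225 = -225 + G)
1/(738187 + K(-304, 817)) = 1/(738187 + (-225 + 817)) = 1/(738187 + 592) = 1/738779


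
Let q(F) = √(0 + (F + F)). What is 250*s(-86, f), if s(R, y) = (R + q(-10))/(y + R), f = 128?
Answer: -10750/21 + 250*I*√5/21 ≈ -511.9 + 26.62*I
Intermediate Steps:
q(F) = √2*√F (q(F) = √(0 + 2*F) = √(2*F) = √2*√F)
s(R, y) = (R + 2*I*√5)/(R + y) (s(R, y) = (R + √2*√(-10))/(y + R) = (R + √2*(I*√10))/(R + y) = (R + 2*I*√5)/(R + y))
250*s(-86, f) = 250*((-86 + 2*I*√5)/(-86 + 128)) = 250*((-86 + 2*I*√5)/42) = 250*(-43/21 + I*√5/21) = -10750/21 + 250*I*√5/21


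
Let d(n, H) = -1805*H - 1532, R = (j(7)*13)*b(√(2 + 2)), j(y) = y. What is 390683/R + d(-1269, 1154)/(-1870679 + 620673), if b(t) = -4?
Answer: -243798667685/227501092 ≈ -1071.6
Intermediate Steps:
R = -364 (R = (7*13)*(-4) = 91*(-4) = -364)
d(n, H) = -1532 - 1805*H
390683/R + d(-1269, 1154)/(-1870679 + 620673) = 390683/(-364) + (-1532 - 1805*1154)/(-1870679 + 620673) = 390683*(-1/364) + (-1532 - 2082970)/(-1250006) = -390683/364 - 2084502*(-1/1250006) = -390683/364 + 1042251/625003 = -243798667685/227501092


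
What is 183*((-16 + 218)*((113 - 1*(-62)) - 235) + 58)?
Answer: -2207346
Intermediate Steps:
183*((-16 + 218)*((113 - 1*(-62)) - 235) + 58) = 183*(202*((113 + 62) - 235) + 58) = 183*(202*(175 - 235) + 58) = 183*(202*(-60) + 58) = 183*(-12120 + 58) = 183*(-12062) = -2207346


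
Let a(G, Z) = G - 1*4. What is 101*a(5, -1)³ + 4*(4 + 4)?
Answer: 133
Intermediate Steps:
a(G, Z) = -4 + G (a(G, Z) = G - 4 = -4 + G)
101*a(5, -1)³ + 4*(4 + 4) = 101*(-4 + 5)³ + 4*(4 + 4) = 101*1³ + 4*8 = 101*1 + 32 = 101 + 32 = 133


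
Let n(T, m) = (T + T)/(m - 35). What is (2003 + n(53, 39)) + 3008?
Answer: 10075/2 ≈ 5037.5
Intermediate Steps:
n(T, m) = 2*T/(-35 + m) (n(T, m) = (2*T)/(-35 + m) = 2*T/(-35 + m))
(2003 + n(53, 39)) + 3008 = (2003 + 2*53/(-35 + 39)) + 3008 = (2003 + 2*53/4) + 3008 = (2003 + 2*53*(1/4)) + 3008 = (2003 + 53/2) + 3008 = 4059/2 + 3008 = 10075/2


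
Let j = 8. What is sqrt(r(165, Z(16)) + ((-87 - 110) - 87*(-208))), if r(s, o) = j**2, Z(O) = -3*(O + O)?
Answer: sqrt(17963) ≈ 134.03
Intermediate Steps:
Z(O) = -6*O
r(s, o) = 64 (r(s, o) = 8**2 = 64)
sqrt(r(165, Z(16)) + ((-87 - 110) - 87*(-208))) = sqrt(64 + ((-87 - 110) - 87*(-208))) = sqrt(64 + (-197 + 18096)) = sqrt(64 + 17899) = sqrt(17963)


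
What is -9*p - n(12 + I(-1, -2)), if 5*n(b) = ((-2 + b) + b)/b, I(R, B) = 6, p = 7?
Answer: -2852/45 ≈ -63.378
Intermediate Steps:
n(b) = (-2 + 2*b)/(5*b) (n(b) = (((-2 + b) + b)/b)/5 = ((-2 + 2*b)/b)/5 = (-2 + 2*b)/(5*b))
-9*p - n(12 + I(-1, -2)) = -9*7 - 2*(-1 + (12 + 6))/(5*(12 + 6)) = -63 - 2*(-1 + 18)/(5*18) = -63 - 2*17/(5*18) = -63 - 1*17/45 = -63 - 17/45 = -2852/45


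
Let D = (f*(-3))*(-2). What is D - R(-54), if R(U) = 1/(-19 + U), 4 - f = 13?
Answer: -3941/73 ≈ -53.986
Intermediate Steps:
f = -9 (f = 4 - 1*13 = 4 - 13 = -9)
D = -54 (D = -9*(-3)*(-2) = 27*(-2) = -54)
D - R(-54) = -54 - 1/(-19 - 54) = -54 - 1/(-73) = -54 - 1*(-1/73) = -54 + 1/73 = -3941/73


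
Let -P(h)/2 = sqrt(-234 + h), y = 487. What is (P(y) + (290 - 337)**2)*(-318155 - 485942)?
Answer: -1776250273 + 1608194*sqrt(253) ≈ -1.7507e+9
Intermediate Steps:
P(h) = -2*sqrt(-234 + h)
(P(y) + (290 - 337)**2)*(-318155 - 485942) = (-2*sqrt(-234 + 487) + (290 - 337)**2)*(-318155 - 485942) = (-2*sqrt(253) + (-47)**2)*(-804097) = (-2*sqrt(253) + 2209)*(-804097) = (2209 - 2*sqrt(253))*(-804097) = -1776250273 + 1608194*sqrt(253)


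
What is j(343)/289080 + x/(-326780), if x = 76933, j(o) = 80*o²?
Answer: 76334685649/2361639060 ≈ 32.323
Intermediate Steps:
j(343)/289080 + x/(-326780) = (80*343²)/289080 + 76933/(-326780) = (80*117649)*(1/289080) + 76933*(-1/326780) = 9411920*(1/289080) - 76933/326780 = 235298/7227 - 76933/326780 = 76334685649/2361639060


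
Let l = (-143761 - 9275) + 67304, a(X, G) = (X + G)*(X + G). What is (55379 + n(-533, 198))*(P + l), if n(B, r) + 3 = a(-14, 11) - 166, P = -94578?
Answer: -9956537890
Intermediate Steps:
a(X, G) = (G + X)**2 (a(X, G) = (G + X)*(G + X) = (G + X)**2)
l = -85732 (l = -153036 + 67304 = -85732)
n(B, r) = -160 (n(B, r) = -3 + ((11 - 14)**2 - 166) = -3 + ((-3)**2 - 166) = -3 + (9 - 166) = -3 - 157 = -160)
(55379 + n(-533, 198))*(P + l) = (55379 - 160)*(-94578 - 85732) = 55219*(-180310) = -9956537890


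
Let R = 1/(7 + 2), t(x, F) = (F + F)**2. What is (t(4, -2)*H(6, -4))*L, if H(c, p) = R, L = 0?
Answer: 0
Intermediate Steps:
t(x, F) = 4*F**2 (t(x, F) = (2*F)**2 = 4*F**2)
R = 1/9 ≈ 0.11111
H(c, p) = 1/9
(t(4, -2)*H(6, -4))*L = ((4*(-2)**2)*(1/9))*0 = ((4*4)*(1/9))*0 = (16*(1/9))*0 = (16/9)*0 = 0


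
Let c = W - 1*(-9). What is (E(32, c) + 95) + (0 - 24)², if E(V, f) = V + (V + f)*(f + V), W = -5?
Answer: 1999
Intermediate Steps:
c = 4 (c = -5 - 1*(-9) = -5 + 9 = 4)
E(V, f) = V + (V + f)² (E(V, f) = V + (V + f)*(V + f) = V + (V + f)²)
(E(32, c) + 95) + (0 - 24)² = ((32 + (32 + 4)²) + 95) + (0 - 24)² = ((32 + 36²) + 95) + (-24)² = ((32 + 1296) + 95) + 576 = (1328 + 95) + 576 = 1423 + 576 = 1999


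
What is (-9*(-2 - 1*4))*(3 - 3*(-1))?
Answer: 324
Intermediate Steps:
(-9*(-2 - 1*4))*(3 - 3*(-1)) = (-9*(-2 - 4))*(3 + 3) = -9*(-6)*6 = 54*6 = 324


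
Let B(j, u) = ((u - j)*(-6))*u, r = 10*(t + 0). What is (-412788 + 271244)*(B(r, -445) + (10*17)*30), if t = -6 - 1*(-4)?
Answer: 159895179600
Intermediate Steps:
t = -2 (t = -6 + 4 = -2)
r = -20 (r = 10*(-2 + 0) = 10*(-2) = -20)
B(j, u) = u*(-6*u + 6*j) (B(j, u) = (-6*u + 6*j)*u = u*(-6*u + 6*j))
(-412788 + 271244)*(B(r, -445) + (10*17)*30) = (-412788 + 271244)*(6*(-445)*(-20 - 1*(-445)) + (10*17)*30) = -141544*(6*(-445)*(-20 + 445) + 170*30) = -141544*(6*(-445)*425 + 5100) = -141544*(-1134750 + 5100) = -141544*(-1129650) = 159895179600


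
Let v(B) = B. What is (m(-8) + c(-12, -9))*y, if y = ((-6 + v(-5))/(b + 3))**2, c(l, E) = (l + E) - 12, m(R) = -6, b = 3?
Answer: -1573/12 ≈ -131.08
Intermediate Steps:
c(l, E) = -12 + E + l (c(l, E) = (E + l) - 12 = -12 + E + l)
y = 121/36 (y = ((-6 - 5)/(3 + 3))**2 = (-11/6)**2 = 121/36 ≈ 3.3611)
(m(-8) + c(-12, -9))*y = (-6 + (-12 - 9 - 12))*(121/36) = (-6 - 33)*(121/36) = -39*121/36 = -1573/12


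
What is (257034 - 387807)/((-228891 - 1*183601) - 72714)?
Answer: 130773/485206 ≈ 0.26952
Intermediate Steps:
(257034 - 387807)/((-228891 - 1*183601) - 72714) = -130773/((-228891 - 183601) - 72714) = -130773/(-412492 - 72714) = -130773/(-485206) = -130773*(-1/485206) = 130773/485206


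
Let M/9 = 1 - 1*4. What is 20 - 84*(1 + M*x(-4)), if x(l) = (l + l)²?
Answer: 145088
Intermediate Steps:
M = -27 (M = 9*(1 - 1*4) = 9*(1 - 4) = 9*(-3) = -27)
x(l) = 4*l² (x(l) = (2*l)² = 4*l²)
20 - 84*(1 + M*x(-4)) = 20 - 84*(1 - 108*(-4)²) = 20 - 84*(1 - 108*16) = 20 - 84*(1 - 27*64) = 20 - 84*(1 - 1728) = 20 - 84*(-1727) = 20 + 145068 = 145088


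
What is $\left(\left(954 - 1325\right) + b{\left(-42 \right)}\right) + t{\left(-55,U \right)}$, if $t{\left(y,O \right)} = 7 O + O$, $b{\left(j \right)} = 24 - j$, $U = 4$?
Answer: $-273$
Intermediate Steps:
$t{\left(y,O \right)} = 8 O$
$\left(\left(954 - 1325\right) + b{\left(-42 \right)}\right) + t{\left(-55,U \right)} = \left(\left(954 - 1325\right) + \left(24 - -42\right)\right) + 8 \cdot 4 = \left(-371 + \left(24 + 42\right)\right) + 32 = \left(-371 + 66\right) + 32 = -305 + 32 = -273$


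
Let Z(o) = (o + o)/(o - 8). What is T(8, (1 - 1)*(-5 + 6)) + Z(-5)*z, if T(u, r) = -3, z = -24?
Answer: -279/13 ≈ -21.462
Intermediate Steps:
Z(o) = 2*o/(-8 + o) (Z(o) = (2*o)/(-8 + o) = 2*o/(-8 + o))
T(8, (1 - 1)*(-5 + 6)) + Z(-5)*z = -3 + (2*(-5)/(-8 - 5))*(-24) = -3 + (2*(-5)/(-13))*(-24) = -3 + (2*(-5)*(-1/13))*(-24) = -3 + (10/13)*(-24) = -3 - 240/13 = -279/13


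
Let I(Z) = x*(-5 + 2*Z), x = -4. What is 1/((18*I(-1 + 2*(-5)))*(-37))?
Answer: -1/71928 ≈ -1.3903e-5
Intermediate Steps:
I(Z) = 20 - 8*Z (I(Z) = -4*(-5 + 2*Z) = 20 - 8*Z)
1/((18*I(-1 + 2*(-5)))*(-37)) = 1/((18*(20 - 8*(-1 + 2*(-5))))*(-37)) = 1/((18*(20 - 8*(-1 - 10)))*(-37)) = 1/((18*(20 - 8*(-11)))*(-37)) = 1/((18*(20 + 88))*(-37)) = 1/((18*108)*(-37)) = 1/(1944*(-37)) = 1/(-71928) = -1/71928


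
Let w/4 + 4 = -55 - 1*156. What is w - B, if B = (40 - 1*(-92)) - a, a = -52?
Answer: -1044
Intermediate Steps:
B = 184 (B = (40 - 1*(-92)) - 1*(-52) = (40 + 92) + 52 = 132 + 52 = 184)
w = -860 (w = -16 + 4*(-55 - 1*156) = -16 + 4*(-55 - 156) = -16 + 4*(-211) = -16 - 844 = -860)
w - B = -860 - 1*184 = -860 - 184 = -1044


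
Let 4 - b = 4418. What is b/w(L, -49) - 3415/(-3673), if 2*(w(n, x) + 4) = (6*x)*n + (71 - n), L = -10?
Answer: -22135849/11066749 ≈ -2.0002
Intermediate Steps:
b = -4414 (b = 4 - 1*4418 = 4 - 4418 = -4414)
w(n, x) = 63/2 - n/2 + 3*n*x (w(n, x) = -4 + ((6*x)*n + (71 - n))/2 = -4 + (6*n*x + (71 - n))/2 = -4 + (71 - n + 6*n*x)/2 = -4 + (71/2 - n/2 + 3*n*x) = 63/2 - n/2 + 3*n*x)
b/w(L, -49) - 3415/(-3673) = -4414/(63/2 - 1/2*(-10) + 3*(-10)*(-49)) - 3415/(-3673) = -4414/(63/2 + 5 + 1470) - 3415*(-1/3673) = -4414/3013/2 + 3415/3673 = -4414*2/3013 + 3415/3673 = -8828/3013 + 3415/3673 = -22135849/11066749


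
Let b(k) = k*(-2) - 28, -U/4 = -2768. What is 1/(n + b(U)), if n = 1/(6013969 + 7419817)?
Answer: -13433786/297853903191 ≈ -4.5102e-5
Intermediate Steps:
n = 1/13433786 ≈ 7.4439e-8
U = 11072 (U = -4*(-2768) = 11072)
b(k) = -28 - 2*k (b(k) = -2*k - 28 = -28 - 2*k)
1/(n + b(U)) = 1/(1/13433786 + (-28 - 2*11072)) = 1/(1/13433786 + (-28 - 22144)) = 1/(1/13433786 - 22172) = 1/(-297853903191/13433786) = -13433786/297853903191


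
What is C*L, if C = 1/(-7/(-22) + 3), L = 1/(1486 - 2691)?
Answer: -22/87965 ≈ -0.00025010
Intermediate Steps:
L = -1/1205 (L = 1/(-1205) = -1/1205 ≈ -0.00082988)
C = 22/73 (C = 1/(-7*(-1/22) + 3) = 1/(7/22 + 3) = 1/(73/22) = 22/73 ≈ 0.30137)
C*L = (22/73)*(-1/1205) = -22/87965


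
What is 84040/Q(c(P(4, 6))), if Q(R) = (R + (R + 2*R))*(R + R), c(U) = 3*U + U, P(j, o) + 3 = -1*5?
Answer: 10505/1024 ≈ 10.259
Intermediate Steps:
P(j, o) = -8 (P(j, o) = -3 - 1*5 = -3 - 5 = -8)
c(U) = 4*U
Q(R) = 8*R**2 (Q(R) = (R + 3*R)*(2*R) = (4*R)*(2*R) = 8*R**2)
84040/Q(c(P(4, 6))) = 84040/((8*(4*(-8))**2)) = 84040/((8*(-32)**2)) = 84040/((8*1024)) = 84040/8192 = 84040*(1/8192) = 10505/1024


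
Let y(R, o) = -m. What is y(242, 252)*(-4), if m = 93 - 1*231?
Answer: -552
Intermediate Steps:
m = -138 (m = 93 - 231 = -138)
y(R, o) = 138 (y(R, o) = -1*(-138) = 138)
y(242, 252)*(-4) = 138*(-4) = -552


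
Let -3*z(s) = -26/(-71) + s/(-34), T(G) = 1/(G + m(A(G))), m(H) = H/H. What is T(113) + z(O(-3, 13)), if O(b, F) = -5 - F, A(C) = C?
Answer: -39871/137598 ≈ -0.28976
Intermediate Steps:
m(H) = 1
T(G) = 1/(1 + G) (T(G) = 1/(G + 1) = 1/(1 + G))
z(s) = -26/213 + s/102 (z(s) = -(-26/(-71) + s/(-34))/3 = -(-26*(-1/71) + s*(-1/34))/3 = -(26/71 - s/34)/3 = -26/213 + s/102)
T(113) + z(O(-3, 13)) = 1/(1 + 113) + (-26/213 + (-5 - 1*13)/102) = 1/114 + (-26/213 + (-5 - 13)/102) = 1/114 + (-26/213 + (1/102)*(-18)) = 1/114 + (-26/213 - 3/17) = 1/114 - 1081/3621 = -39871/137598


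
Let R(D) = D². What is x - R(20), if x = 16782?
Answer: 16382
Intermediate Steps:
x - R(20) = 16782 - 1*20² = 16782 - 1*400 = 16782 - 400 = 16382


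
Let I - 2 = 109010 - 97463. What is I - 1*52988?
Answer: -41439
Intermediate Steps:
I = 11549 (I = 2 + (109010 - 97463) = 2 + 11547 = 11549)
I - 1*52988 = 11549 - 1*52988 = 11549 - 52988 = -41439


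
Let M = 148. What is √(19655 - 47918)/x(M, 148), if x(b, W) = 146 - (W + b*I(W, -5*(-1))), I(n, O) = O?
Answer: -I*√28263/742 ≈ -0.22657*I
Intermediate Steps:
x(b, W) = 146 - W - 5*b (x(b, W) = 146 - (W + b*(-5*(-1))) = 146 - (W + b*5) = 146 - (W + 5*b) = 146 + (-W - 5*b) = 146 - W - 5*b)
√(19655 - 47918)/x(M, 148) = √(19655 - 47918)/(146 - 1*148 - 5*148) = √(-28263)/(146 - 148 - 740) = (I*√28263)/(-742) = (I*√28263)*(-1/742) = -I*√28263/742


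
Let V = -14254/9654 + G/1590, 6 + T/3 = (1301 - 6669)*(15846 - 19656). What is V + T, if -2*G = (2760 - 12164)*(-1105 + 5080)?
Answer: 296223217852/4827 ≈ 6.1368e+7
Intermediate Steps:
G = 18690450 (G = -(2760 - 12164)*(-1105 + 5080)/2 = -(-4702)*3975 = -½*(-37380900) = 18690450)
T = 61356222 (T = -18 + 3*((1301 - 6669)*(15846 - 19656)) = -18 + 3*(-5368*(-3810)) = -18 + 3*20452080 = -18 + 61356240 = 61356222)
V = 56734258/4827 (V = -14254/9654 + 18690450/1590 = -14254*1/9654 + 18690450*(1/1590) = -7127/4827 + 11755 = 56734258/4827 ≈ 11754.)
V + T = 56734258/4827 + 61356222 = 296223217852/4827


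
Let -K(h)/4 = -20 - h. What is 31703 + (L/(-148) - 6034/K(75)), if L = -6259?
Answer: 446115527/14060 ≈ 31729.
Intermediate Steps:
K(h) = 80 + 4*h (K(h) = -4*(-20 - h) = 80 + 4*h)
31703 + (L/(-148) - 6034/K(75)) = 31703 + (-6259/(-148) - 6034/(80 + 4*75)) = 31703 + (-6259*(-1/148) - 6034/(80 + 300)) = 31703 + (6259/148 - 6034/380) = 31703 + (6259/148 - 6034*1/380) = 31703 + (6259/148 - 3017/190) = 31703 + 371347/14060 = 446115527/14060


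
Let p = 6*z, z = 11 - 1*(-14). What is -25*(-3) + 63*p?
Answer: 9525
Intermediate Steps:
z = 25 (z = 11 + 14 = 25)
p = 150 (p = 6*25 = 150)
-25*(-3) + 63*p = -25*(-3) + 63*150 = 75 + 9450 = 9525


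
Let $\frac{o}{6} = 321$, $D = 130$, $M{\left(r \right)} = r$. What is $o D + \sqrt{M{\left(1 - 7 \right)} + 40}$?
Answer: $250380 + \sqrt{34} \approx 2.5039 \cdot 10^{5}$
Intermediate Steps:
$o = 1926$ ($o = 6 \cdot 321 = 1926$)
$o D + \sqrt{M{\left(1 - 7 \right)} + 40} = 1926 \cdot 130 + \sqrt{\left(1 - 7\right) + 40} = 250380 + \sqrt{\left(1 - 7\right) + 40} = 250380 + \sqrt{-6 + 40} = 250380 + \sqrt{34}$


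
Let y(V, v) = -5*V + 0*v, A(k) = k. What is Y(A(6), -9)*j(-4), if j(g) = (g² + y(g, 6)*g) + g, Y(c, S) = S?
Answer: 612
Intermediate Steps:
y(V, v) = -5*V (y(V, v) = -5*V + 0 = -5*V)
j(g) = g - 4*g² (j(g) = (g² + (-5*g)*g) + g = (g² - 5*g²) + g = -4*g² + g = g - 4*g²)
Y(A(6), -9)*j(-4) = -(-36)*(1 - 4*(-4)) = -(-36)*(1 + 16) = -(-36)*17 = -9*(-68) = 612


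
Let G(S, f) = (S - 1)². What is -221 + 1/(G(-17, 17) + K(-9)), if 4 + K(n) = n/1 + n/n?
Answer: -68951/312 ≈ -221.00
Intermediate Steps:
G(S, f) = (-1 + S)²
K(n) = -3 + n (K(n) = -4 + (n/1 + n/n) = -4 + (n*1 + 1) = -4 + (n + 1) = -4 + (1 + n) = -3 + n)
-221 + 1/(G(-17, 17) + K(-9)) = -221 + 1/((-1 - 17)² + (-3 - 9)) = -221 + 1/((-18)² - 12) = -221 + 1/(324 - 12) = -221 + 1/312 = -68951/312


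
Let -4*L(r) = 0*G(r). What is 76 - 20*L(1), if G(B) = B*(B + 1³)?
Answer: 76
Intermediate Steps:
G(B) = B*(1 + B) (G(B) = B*(B + 1) = B*(1 + B))
L(r) = 0 (L(r) = -0*r*(1 + r) = -¼*0 = 0)
76 - 20*L(1) = 76 - 20*0 = 76 + 0 = 76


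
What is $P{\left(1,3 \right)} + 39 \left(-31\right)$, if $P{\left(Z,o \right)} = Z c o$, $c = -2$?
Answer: $-1215$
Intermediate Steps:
$P{\left(Z,o \right)} = - 2 Z o$ ($P{\left(Z,o \right)} = Z \left(-2\right) o = - 2 Z o$)
$P{\left(1,3 \right)} + 39 \left(-31\right) = \left(-2\right) 1 \cdot 3 + 39 \left(-31\right) = -6 - 1209 = -1215$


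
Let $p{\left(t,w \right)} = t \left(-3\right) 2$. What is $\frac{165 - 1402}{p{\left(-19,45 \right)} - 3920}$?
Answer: $\frac{1237}{3806} \approx 0.32501$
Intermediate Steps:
$p{\left(t,w \right)} = - 6 t$ ($p{\left(t,w \right)} = - 3 t 2 = - 6 t$)
$\frac{165 - 1402}{p{\left(-19,45 \right)} - 3920} = \frac{165 - 1402}{\left(-6\right) \left(-19\right) - 3920} = - \frac{1237}{114 - 3920} = - \frac{1237}{-3806} = \left(-1237\right) \left(- \frac{1}{3806}\right) = \frac{1237}{3806}$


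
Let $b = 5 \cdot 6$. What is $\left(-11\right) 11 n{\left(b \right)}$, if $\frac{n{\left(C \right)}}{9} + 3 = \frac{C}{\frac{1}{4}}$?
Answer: $-127413$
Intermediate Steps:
$b = 30$
$n{\left(C \right)} = -27 + 36 C$ ($n{\left(C \right)} = -27 + 9 \frac{C}{\frac{1}{4}} = -27 + 9 C \frac{1}{\frac{1}{4}} = -27 + 9 C 4 = -27 + 9 \cdot 4 C = -27 + 36 C$)
$\left(-11\right) 11 n{\left(b \right)} = \left(-11\right) 11 \left(-27 + 36 \cdot 30\right) = - 121 \left(-27 + 1080\right) = \left(-121\right) 1053 = -127413$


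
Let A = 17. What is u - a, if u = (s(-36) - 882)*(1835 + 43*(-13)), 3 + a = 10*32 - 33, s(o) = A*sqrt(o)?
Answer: -1125716 + 130152*I ≈ -1.1257e+6 + 1.3015e+5*I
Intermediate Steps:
s(o) = 17*sqrt(o)
a = 284 (a = -3 + (10*32 - 33) = -3 + (320 - 33) = -3 + 287 = 284)
u = -1125432 + 130152*I (u = (17*sqrt(-36) - 882)*(1835 + 43*(-13)) = (17*(6*I) - 882)*(1835 - 559) = (102*I - 882)*1276 = (-882 + 102*I)*1276 = -1125432 + 130152*I ≈ -1.1254e+6 + 1.3015e+5*I)
u - a = (-1125432 + 130152*I) - 1*284 = (-1125432 + 130152*I) - 284 = -1125716 + 130152*I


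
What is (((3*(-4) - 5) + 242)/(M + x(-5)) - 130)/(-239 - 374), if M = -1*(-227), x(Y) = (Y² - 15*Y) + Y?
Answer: 41635/197386 ≈ 0.21093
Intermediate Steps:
x(Y) = Y² - 14*Y
M = 227
(((3*(-4) - 5) + 242)/(M + x(-5)) - 130)/(-239 - 374) = (((3*(-4) - 5) + 242)/(227 - 5*(-14 - 5)) - 130)/(-239 - 374) = (((-12 - 5) + 242)/(227 - 5*(-19)) - 130)/(-613) = ((-17 + 242)/(227 + 95) - 130)*(-1/613) = (225/322 - 130)*(-1/613) = -41635/322*(-1/613) = 41635/197386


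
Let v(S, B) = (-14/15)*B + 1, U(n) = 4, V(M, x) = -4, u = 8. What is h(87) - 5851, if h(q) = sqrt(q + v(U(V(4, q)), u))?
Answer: -5851 + 2*sqrt(4530)/15 ≈ -5842.0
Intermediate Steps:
v(S, B) = 1 - 14*B/15 (v(S, B) = (-14*1/15)*B + 1 = -14*B/15 + 1 = 1 - 14*B/15)
h(q) = sqrt(-97/15 + q) (h(q) = sqrt(q + (1 - 14/15*8)) = sqrt(q + (1 - 112/15)) = sqrt(q - 97/15) = sqrt(-97/15 + q))
h(87) - 5851 = sqrt(-1455 + 225*87)/15 - 5851 = sqrt(-1455 + 19575)/15 - 5851 = sqrt(18120)/15 - 5851 = (2*sqrt(4530))/15 - 5851 = 2*sqrt(4530)/15 - 5851 = -5851 + 2*sqrt(4530)/15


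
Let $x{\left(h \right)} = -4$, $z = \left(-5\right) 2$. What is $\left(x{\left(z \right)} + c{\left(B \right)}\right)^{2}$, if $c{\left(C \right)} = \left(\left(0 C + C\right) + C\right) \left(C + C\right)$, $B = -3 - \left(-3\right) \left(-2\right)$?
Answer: $102400$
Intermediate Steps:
$z = -10$
$B = -9$ ($B = -3 - 6 = -9$)
$c{\left(C \right)} = 4 C^{2}$ ($c{\left(C \right)} = \left(\left(0 + C\right) + C\right) 2 C = \left(C + C\right) 2 C = 2 C 2 C = 4 C^{2}$)
$\left(x{\left(z \right)} + c{\left(B \right)}\right)^{2} = \left(-4 + 4 \left(-9\right)^{2}\right)^{2} = \left(-4 + 4 \cdot 81\right)^{2} = \left(-4 + 324\right)^{2} = 320^{2} = 102400$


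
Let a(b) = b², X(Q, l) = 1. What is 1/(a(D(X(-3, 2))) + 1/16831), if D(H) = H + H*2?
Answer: 16831/151480 ≈ 0.11111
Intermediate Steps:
D(H) = 3*H (D(H) = H + 2*H = 3*H)
1/(a(D(X(-3, 2))) + 1/16831) = 1/((3*1)² + 1/16831) = 1/(3² + 1/16831) = 1/(9 + 1/16831) = 1/(151480/16831) = 16831/151480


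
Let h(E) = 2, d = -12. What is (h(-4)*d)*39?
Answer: -936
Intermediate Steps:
(h(-4)*d)*39 = (2*(-12))*39 = -24*39 = -936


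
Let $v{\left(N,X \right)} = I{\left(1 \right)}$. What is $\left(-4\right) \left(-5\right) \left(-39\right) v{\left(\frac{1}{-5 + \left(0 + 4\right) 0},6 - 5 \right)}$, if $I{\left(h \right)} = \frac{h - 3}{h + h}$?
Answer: $780$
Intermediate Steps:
$I{\left(h \right)} = \frac{-3 + h}{2 h}$
$v{\left(N,X \right)} = -1$ ($v{\left(N,X \right)} = \frac{-3 + 1}{2 \cdot 1} = \frac{1}{2} \cdot 1 \left(-2\right) = -1$)
$\left(-4\right) \left(-5\right) \left(-39\right) v{\left(\frac{1}{-5 + \left(0 + 4\right) 0},6 - 5 \right)} = \left(-4\right) \left(-5\right) \left(-39\right) \left(-1\right) = 20 \left(-39\right) \left(-1\right) = \left(-780\right) \left(-1\right) = 780$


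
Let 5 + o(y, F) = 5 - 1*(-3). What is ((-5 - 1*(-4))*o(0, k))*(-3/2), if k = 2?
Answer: 9/2 ≈ 4.5000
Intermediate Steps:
o(y, F) = 3 (o(y, F) = -5 + (5 - 1*(-3)) = -5 + (5 + 3) = -5 + 8 = 3)
((-5 - 1*(-4))*o(0, k))*(-3/2) = ((-5 - 1*(-4))*3)*(-3/2) = ((-5 + 4)*3)*(-3*1/2) = -1*3*(-3/2) = -3*(-3/2) = 9/2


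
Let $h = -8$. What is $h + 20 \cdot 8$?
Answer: $152$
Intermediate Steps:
$h + 20 \cdot 8 = -8 + 20 \cdot 8 = -8 + 160 = 152$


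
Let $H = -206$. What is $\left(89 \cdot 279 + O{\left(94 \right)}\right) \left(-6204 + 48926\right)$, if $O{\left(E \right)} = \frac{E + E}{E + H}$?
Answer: $\frac{14850615781}{14} \approx 1.0608 \cdot 10^{9}$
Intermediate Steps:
$O{\left(E \right)} = \frac{2 E}{-206 + E}$ ($O{\left(E \right)} = \frac{E + E}{E - 206} = \frac{2 E}{-206 + E}$)
$\left(89 \cdot 279 + O{\left(94 \right)}\right) \left(-6204 + 48926\right) = \left(89 \cdot 279 + 2 \cdot 94 \frac{1}{-206 + 94}\right) \left(-6204 + 48926\right) = \left(24831 + 2 \cdot 94 \frac{1}{-112}\right) 42722 = \left(24831 + 2 \cdot 94 \left(- \frac{1}{112}\right)\right) 42722 = \left(24831 - \frac{47}{28}\right) 42722 = \frac{695221}{28} \cdot 42722 = \frac{14850615781}{14}$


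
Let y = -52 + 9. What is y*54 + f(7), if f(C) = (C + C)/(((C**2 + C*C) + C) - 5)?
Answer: -116093/50 ≈ -2321.9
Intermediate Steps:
f(C) = 2*C/(-5 + C + 2*C**2) (f(C) = (2*C)/(((C**2 + C**2) + C) - 5) = (2*C)/((2*C**2 + C) - 5) = (2*C)/((C + 2*C**2) - 5) = (2*C)/(-5 + C + 2*C**2) = 2*C/(-5 + C + 2*C**2))
y = -43
y*54 + f(7) = -43*54 + 2*7/(-5 + 7 + 2*7**2) = -2322 + 2*7/(-5 + 7 + 2*49) = -2322 + 2*7/(-5 + 7 + 98) = -2322 + 2*7/100 = -2322 + 2*7*(1/100) = -2322 + 7/50 = -116093/50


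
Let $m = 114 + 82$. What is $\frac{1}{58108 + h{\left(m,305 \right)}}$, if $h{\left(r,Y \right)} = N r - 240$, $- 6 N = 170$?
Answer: $\frac{3}{156944} \approx 1.9115 \cdot 10^{-5}$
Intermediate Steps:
$N = - \frac{85}{3}$ ($N = \left(- \frac{1}{6}\right) 170 = - \frac{85}{3} \approx -28.333$)
$m = 196$
$h{\left(r,Y \right)} = -240 - \frac{85 r}{3}$ ($h{\left(r,Y \right)} = - \frac{85 r}{3} - 240 = -240 - \frac{85 r}{3}$)
$\frac{1}{58108 + h{\left(m,305 \right)}} = \frac{1}{58108 - \frac{17380}{3}} = \frac{1}{\frac{156944}{3}} = \frac{3}{156944}$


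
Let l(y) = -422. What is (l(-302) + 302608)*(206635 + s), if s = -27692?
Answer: 54074069398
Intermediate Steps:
(l(-302) + 302608)*(206635 + s) = (-422 + 302608)*(206635 - 27692) = 302186*178943 = 54074069398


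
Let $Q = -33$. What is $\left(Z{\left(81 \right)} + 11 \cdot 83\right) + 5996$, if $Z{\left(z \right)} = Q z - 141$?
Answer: $4095$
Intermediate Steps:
$Z{\left(z \right)} = -141 - 33 z$ ($Z{\left(z \right)} = - 33 z - 141 = -141 - 33 z$)
$\left(Z{\left(81 \right)} + 11 \cdot 83\right) + 5996 = \left(\left(-141 - 2673\right) + 11 \cdot 83\right) + 5996 = \left(\left(-141 - 2673\right) + 913\right) + 5996 = \left(-2814 + 913\right) + 5996 = -1901 + 5996 = 4095$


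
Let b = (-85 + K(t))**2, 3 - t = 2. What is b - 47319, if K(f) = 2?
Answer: -40430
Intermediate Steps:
t = 1 (t = 3 - 1*2 = 3 - 2 = 1)
b = 6889 (b = (-85 + 2)**2 = (-83)**2 = 6889)
b - 47319 = 6889 - 47319 = -40430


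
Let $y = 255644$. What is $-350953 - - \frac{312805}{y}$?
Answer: $- \frac{89718715927}{255644} \approx -3.5095 \cdot 10^{5}$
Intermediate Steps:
$-350953 - - \frac{312805}{y} = -350953 - - \frac{312805}{255644} = -350953 + \frac{312805}{255644} = - \frac{89718715927}{255644}$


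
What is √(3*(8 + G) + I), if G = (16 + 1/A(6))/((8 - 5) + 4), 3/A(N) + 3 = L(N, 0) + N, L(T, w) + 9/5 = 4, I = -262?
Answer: 24*I*√10/5 ≈ 15.179*I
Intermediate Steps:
L(T, w) = 11/5 (L(T, w) = -9/5 + 4 = 11/5)
A(N) = 3/(-⅘ + N) (A(N) = 3/(-3 + (11/5 + N)) = 3/(-⅘ + N))
G = 38/15 (G = (16 + 1/(15/(-4 + 5*6)))/((8 - 5) + 4) = (16 + 1/(15/(-4 + 30)))/(3 + 4) = (16 + 1/(15/26))/7 = (16 + 1/(15*(1/26)))*(⅐) = (16 + 1/(15/26))*(⅐) = (16 + 26/15)*(⅐) = (266/15)*(⅐) = 38/15 ≈ 2.5333)
√(3*(8 + G) + I) = √(3*(8 + 38/15) - 262) = √(3*(158/15) - 262) = √(158/5 - 262) = √(-1152/5) = 24*I*√10/5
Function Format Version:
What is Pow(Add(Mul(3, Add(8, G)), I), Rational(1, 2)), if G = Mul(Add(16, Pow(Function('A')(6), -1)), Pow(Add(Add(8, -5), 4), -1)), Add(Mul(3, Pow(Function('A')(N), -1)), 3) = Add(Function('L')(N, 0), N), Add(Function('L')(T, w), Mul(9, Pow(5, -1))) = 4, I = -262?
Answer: Mul(Rational(24, 5), I, Pow(10, Rational(1, 2))) ≈ Mul(15.179, I)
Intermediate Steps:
Function('L')(T, w) = Rational(11, 5) (Function('L')(T, w) = Add(Rational(-9, 5), 4) = Rational(11, 5))
Function('A')(N) = Mul(3, Pow(Add(Rational(-4, 5), N), -1)) (Function('A')(N) = Mul(3, Pow(Add(-3, Add(Rational(11, 5), N)), -1)) = Mul(3, Pow(Add(Rational(-4, 5), N), -1)))
G = Rational(38, 15) (G = Mul(Add(16, Pow(Mul(15, Pow(Add(-4, Mul(5, 6)), -1)), -1)), Pow(Add(Add(8, -5), 4), -1)) = Mul(Add(16, Pow(Mul(15, Pow(Add(-4, 30), -1)), -1)), Pow(Add(3, 4), -1)) = Mul(Add(16, Pow(Mul(15, Pow(26, -1)), -1)), Pow(7, -1)) = Mul(Add(16, Pow(Mul(15, Rational(1, 26)), -1)), Rational(1, 7)) = Mul(Add(16, Pow(Rational(15, 26), -1)), Rational(1, 7)) = Mul(Add(16, Rational(26, 15)), Rational(1, 7)) = Mul(Rational(266, 15), Rational(1, 7)) = Rational(38, 15) ≈ 2.5333)
Pow(Add(Mul(3, Add(8, G)), I), Rational(1, 2)) = Pow(Add(Mul(3, Add(8, Rational(38, 15))), -262), Rational(1, 2)) = Pow(Add(Mul(3, Rational(158, 15)), -262), Rational(1, 2)) = Pow(Add(Rational(158, 5), -262), Rational(1, 2)) = Pow(Rational(-1152, 5), Rational(1, 2)) = Mul(Rational(24, 5), I, Pow(10, Rational(1, 2)))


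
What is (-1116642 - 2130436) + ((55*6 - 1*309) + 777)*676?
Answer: -2707630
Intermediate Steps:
(-1116642 - 2130436) + ((55*6 - 1*309) + 777)*676 = -3247078 + ((330 - 309) + 777)*676 = -3247078 + (21 + 777)*676 = -3247078 + 798*676 = -3247078 + 539448 = -2707630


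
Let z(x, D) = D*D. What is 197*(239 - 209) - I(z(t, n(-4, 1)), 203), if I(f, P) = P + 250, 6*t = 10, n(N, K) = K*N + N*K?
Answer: 5457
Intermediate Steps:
n(N, K) = 2*K*N (n(N, K) = K*N + K*N = 2*K*N)
t = 5/3 (t = (⅙)*10 = 5/3 ≈ 1.6667)
z(x, D) = D²
I(f, P) = 250 + P
197*(239 - 209) - I(z(t, n(-4, 1)), 203) = 197*(239 - 209) - (250 + 203) = 197*30 - 1*453 = 5910 - 453 = 5457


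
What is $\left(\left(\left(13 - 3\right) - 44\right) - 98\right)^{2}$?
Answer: $17424$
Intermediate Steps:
$\left(\left(\left(13 - 3\right) - 44\right) - 98\right)^{2} = \left(\left(10 - 44\right) - 98\right)^{2} = \left(-34 - 98\right)^{2} = \left(-132\right)^{2} = 17424$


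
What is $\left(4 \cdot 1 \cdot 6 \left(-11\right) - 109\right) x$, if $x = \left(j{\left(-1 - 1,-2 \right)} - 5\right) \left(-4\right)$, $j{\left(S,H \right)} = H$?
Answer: $-10444$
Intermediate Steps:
$x = 28$ ($x = \left(-2 - 5\right) \left(-4\right) = \left(-7\right) \left(-4\right) = 28$)
$\left(4 \cdot 1 \cdot 6 \left(-11\right) - 109\right) x = \left(4 \cdot 1 \cdot 6 \left(-11\right) - 109\right) 28 = \left(4 \cdot 6 \left(-11\right) - 109\right) 28 = \left(24 \left(-11\right) - 109\right) 28 = \left(-264 - 109\right) 28 = \left(-373\right) 28 = -10444$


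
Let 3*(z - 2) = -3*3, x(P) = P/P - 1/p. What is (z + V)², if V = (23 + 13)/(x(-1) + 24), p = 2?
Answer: 529/2401 ≈ 0.22032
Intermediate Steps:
x(P) = ½ (x(P) = P/P - 1/2 = 1 - 1*½ = 1 - ½ = ½)
z = -1 (z = 2 + (-3*3)/3 = 2 + (⅓)*(-9) = 2 - 3 = -1)
V = 72/49 (V = (23 + 13)/(½ + 24) = 36/(49/2) = 36*(2/49) = 72/49 ≈ 1.4694)
(z + V)² = (-1 + 72/49)² = (23/49)² = 529/2401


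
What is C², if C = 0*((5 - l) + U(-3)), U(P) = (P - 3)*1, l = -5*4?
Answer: 0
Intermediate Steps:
l = -20
U(P) = -3 + P (U(P) = (-3 + P)*1 = -3 + P)
C = 0 (C = 0*((5 - 1*(-20)) + (-3 - 3)) = 0*((5 + 20) - 6) = 0*(25 - 6) = 0*19 = 0)
C² = 0² = 0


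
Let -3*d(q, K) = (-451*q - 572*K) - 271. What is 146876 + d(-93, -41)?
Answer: 125168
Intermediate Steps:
d(q, K) = 271/3 + 451*q/3 + 572*K/3 (d(q, K) = -((-451*q - 572*K) - 271)/3 = -((-572*K - 451*q) - 271)/3 = -(-271 - 572*K - 451*q)/3 = 271/3 + 451*q/3 + 572*K/3)
146876 + d(-93, -41) = 146876 + (271/3 + (451/3)*(-93) + (572/3)*(-41)) = 146876 + (271/3 - 13981 - 23452/3) = 146876 - 21708 = 125168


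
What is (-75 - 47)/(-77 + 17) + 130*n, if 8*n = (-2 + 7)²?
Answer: 24497/60 ≈ 408.28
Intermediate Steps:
n = 25/8 (n = (-2 + 7)²/8 = (⅛)*5² = (⅛)*25 = 25/8 ≈ 3.1250)
(-75 - 47)/(-77 + 17) + 130*n = (-75 - 47)/(-77 + 17) + 130*(25/8) = -122/(-60) + 1625/4 = -122*(-1/60) + 1625/4 = 61/30 + 1625/4 = 24497/60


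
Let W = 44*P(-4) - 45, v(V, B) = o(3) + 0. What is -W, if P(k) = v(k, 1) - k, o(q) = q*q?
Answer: -527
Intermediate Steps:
o(q) = q²
v(V, B) = 9 (v(V, B) = 3² + 0 = 9 + 0 = 9)
P(k) = 9 - k
W = 527 (W = 44*(9 - 1*(-4)) - 45 = 44*(9 + 4) - 45 = 44*13 - 45 = 572 - 45 = 527)
-W = -1*527 = -527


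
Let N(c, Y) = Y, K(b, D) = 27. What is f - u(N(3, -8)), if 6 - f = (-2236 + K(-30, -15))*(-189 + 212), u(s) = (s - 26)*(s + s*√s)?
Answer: 50541 - 544*I*√2 ≈ 50541.0 - 769.33*I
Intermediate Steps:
u(s) = (-26 + s)*(s + s^(3/2))
f = 50813 (f = 6 - (-2236 + 27)*(-189 + 212) = 6 - (-2209)*23 = 6 - 1*(-50807) = 6 + 50807 = 50813)
f - u(N(3, -8)) = 50813 - ((-8)² + (-8)^(5/2) - 26*(-8) - (-416)*I*√2) = 50813 - (64 + 128*I*√2 + 208 - (-416)*I*√2) = 50813 - (64 + 128*I*√2 + 208 + 416*I*√2) = 50813 - (272 + 544*I*√2) = 50813 + (-272 - 544*I*√2) = 50541 - 544*I*√2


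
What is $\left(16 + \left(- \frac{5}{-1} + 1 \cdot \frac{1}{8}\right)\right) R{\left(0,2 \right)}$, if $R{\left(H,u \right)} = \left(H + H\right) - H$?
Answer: $0$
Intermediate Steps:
$R{\left(H,u \right)} = H$ ($R{\left(H,u \right)} = 2 H - H = H$)
$\left(16 + \left(- \frac{5}{-1} + 1 \cdot \frac{1}{8}\right)\right) R{\left(0,2 \right)} = \left(16 + \left(- \frac{5}{-1} + 1 \cdot \frac{1}{8}\right)\right) 0 = \left(16 + \left(\left(-5\right) \left(-1\right) + 1 \cdot \frac{1}{8}\right)\right) 0 = \left(16 + \left(5 + \frac{1}{8}\right)\right) 0 = \left(16 + \frac{41}{8}\right) 0 = \frac{169}{8} \cdot 0 = 0$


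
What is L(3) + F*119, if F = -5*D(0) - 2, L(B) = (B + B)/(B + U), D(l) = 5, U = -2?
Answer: -3207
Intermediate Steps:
L(B) = 2*B/(-2 + B) (L(B) = (B + B)/(B - 2) = (2*B)/(-2 + B) = 2*B/(-2 + B))
F = -27 (F = -5*5 - 2 = -25 - 2 = -27)
L(3) + F*119 = 2*3/(-2 + 3) - 27*119 = 2*3/1 - 3213 = 2*3*1 - 3213 = 6 - 3213 = -3207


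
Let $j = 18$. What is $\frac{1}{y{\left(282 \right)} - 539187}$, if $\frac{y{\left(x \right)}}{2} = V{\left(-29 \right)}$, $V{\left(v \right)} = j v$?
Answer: $- \frac{1}{540231} \approx -1.8511 \cdot 10^{-6}$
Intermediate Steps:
$V{\left(v \right)} = 18 v$
$y{\left(x \right)} = -1044$ ($y{\left(x \right)} = 2 \cdot 18 \left(-29\right) = 2 \left(-522\right) = -1044$)
$\frac{1}{y{\left(282 \right)} - 539187} = \frac{1}{-1044 - 539187} = \frac{1}{-540231} = - \frac{1}{540231}$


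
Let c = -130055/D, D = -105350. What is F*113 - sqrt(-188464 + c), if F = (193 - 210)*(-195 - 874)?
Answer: 2053549 - I*sqrt(1707491501670)/3010 ≈ 2.0535e+6 - 434.12*I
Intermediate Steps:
F = 18173 (F = -17*(-1069) = 18173)
c = 26011/21070 (c = -130055/(-105350) = -130055*(-1/105350) = 26011/21070 ≈ 1.2345)
F*113 - sqrt(-188464 + c) = 18173*113 - sqrt(-188464 + 26011/21070) = 2053549 - sqrt(-3970910469/21070) = 2053549 - I*sqrt(1707491501670)/3010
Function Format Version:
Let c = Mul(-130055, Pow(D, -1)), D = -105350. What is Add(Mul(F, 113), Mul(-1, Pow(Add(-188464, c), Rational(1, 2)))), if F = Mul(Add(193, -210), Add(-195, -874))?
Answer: Add(2053549, Mul(Rational(-1, 3010), I, Pow(1707491501670, Rational(1, 2)))) ≈ Add(2.0535e+6, Mul(-434.12, I))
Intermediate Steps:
F = 18173 (F = Mul(-17, -1069) = 18173)
c = Rational(26011, 21070) (c = Mul(-130055, Pow(-105350, -1)) = Mul(-130055, Rational(-1, 105350)) = Rational(26011, 21070) ≈ 1.2345)
Add(Mul(F, 113), Mul(-1, Pow(Add(-188464, c), Rational(1, 2)))) = Add(Mul(18173, 113), Mul(-1, Pow(Add(-188464, Rational(26011, 21070)), Rational(1, 2)))) = Add(2053549, Mul(-1, Pow(Rational(-3970910469, 21070), Rational(1, 2)))) = Add(2053549, Mul(-1, Mul(Rational(1, 3010), I, Pow(1707491501670, Rational(1, 2))))) = Add(2053549, Mul(Rational(-1, 3010), I, Pow(1707491501670, Rational(1, 2))))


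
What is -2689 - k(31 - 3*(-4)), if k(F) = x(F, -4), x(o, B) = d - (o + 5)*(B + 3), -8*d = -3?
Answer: -21899/8 ≈ -2737.4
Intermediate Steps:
d = 3/8 (d = -1/8*(-3) = 3/8 ≈ 0.37500)
x(o, B) = 3/8 - (3 + B)*(5 + o) (x(o, B) = 3/8 - (o + 5)*(B + 3) = 3/8 - (5 + o)*(3 + B) = 3/8 - (3 + B)*(5 + o))
k(F) = 43/8 + F (k(F) = -117/8 - 5*(-4) - 3*F - 1*(-4)*F = -117/8 + 20 - 3*F + 4*F = 43/8 + F)
-2689 - k(31 - 3*(-4)) = -2689 - (43/8 + (31 - 3*(-4))) = -2689 - (43/8 + (31 + 12)) = -2689 - (43/8 + 43) = -2689 - 1*387/8 = -2689 - 387/8 = -21899/8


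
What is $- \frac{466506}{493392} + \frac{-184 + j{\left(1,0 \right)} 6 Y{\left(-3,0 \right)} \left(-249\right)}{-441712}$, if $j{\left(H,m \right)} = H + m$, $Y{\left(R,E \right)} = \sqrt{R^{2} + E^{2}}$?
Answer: $- \frac{55855025}{59741548} \approx -0.93494$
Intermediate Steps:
$Y{\left(R,E \right)} = \sqrt{E^{2} + R^{2}}$
$- \frac{466506}{493392} + \frac{-184 + j{\left(1,0 \right)} 6 Y{\left(-3,0 \right)} \left(-249\right)}{-441712} = - \frac{466506}{493392} + \frac{-184 + \left(1 + 0\right) 6 \sqrt{0^{2} + \left(-3\right)^{2}} \left(-249\right)}{-441712} = \left(-466506\right) \frac{1}{493392} + \left(-184 + 1 \cdot 6 \sqrt{0 + 9} \left(-249\right)\right) \left(- \frac{1}{441712}\right) = - \frac{77751}{82232} + \left(-184 + 6 \sqrt{9} \left(-249\right)\right) \left(- \frac{1}{441712}\right) = - \frac{77751}{82232} + \left(-184 + 6 \cdot 3 \left(-249\right)\right) \left(- \frac{1}{441712}\right) = - \frac{77751}{82232} + \left(-184 + 18 \left(-249\right)\right) \left(- \frac{1}{441712}\right) = - \frac{77751}{82232} + \left(-184 - 4482\right) \left(- \frac{1}{441712}\right) = - \frac{77751}{82232} - - \frac{2333}{220856} = - \frac{77751}{82232} + \frac{2333}{220856} = - \frac{55855025}{59741548}$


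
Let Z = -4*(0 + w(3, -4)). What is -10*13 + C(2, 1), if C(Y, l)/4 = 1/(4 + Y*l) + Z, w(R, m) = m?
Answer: -196/3 ≈ -65.333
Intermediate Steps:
Z = 16 (Z = -4*(0 - 4) = -4*(-4) = 16)
C(Y, l) = 64 + 4/(4 + Y*l) (C(Y, l) = 4*(1/(4 + Y*l) + 16) = 4*(16 + 1/(4 + Y*l)) = 64 + 4/(4 + Y*l))
-10*13 + C(2, 1) = -10*13 + 4*(65 + 16*2*1)/(4 + 2*1) = -130 + 4*(65 + 32)/(4 + 2) = -130 + 4*97/6 = -130 + 4*(1/6)*97 = -130 + 194/3 = -196/3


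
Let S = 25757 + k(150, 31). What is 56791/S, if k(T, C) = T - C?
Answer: 56791/25876 ≈ 2.1947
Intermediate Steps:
S = 25876 (S = 25757 + (150 - 1*31) = 25757 + (150 - 31) = 25757 + 119 = 25876)
56791/S = 56791/25876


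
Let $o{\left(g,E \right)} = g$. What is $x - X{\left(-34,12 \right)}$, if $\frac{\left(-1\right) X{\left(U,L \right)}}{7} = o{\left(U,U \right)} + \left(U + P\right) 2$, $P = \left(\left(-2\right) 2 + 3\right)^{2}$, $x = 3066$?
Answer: $2366$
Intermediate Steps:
$P = 1$ ($P = \left(-4 + 3\right)^{2} = \left(-1\right)^{2} = 1$)
$X{\left(U,L \right)} = -14 - 21 U$ ($X{\left(U,L \right)} = - 7 \left(U + \left(U + 1\right) 2\right) = - 7 \left(U + \left(1 + U\right) 2\right) = - 7 \left(U + \left(2 + 2 U\right)\right) = - 7 \left(2 + 3 U\right) = -14 - 21 U$)
$x - X{\left(-34,12 \right)} = 3066 - \left(-14 - -714\right) = 3066 - \left(-14 + 714\right) = 3066 - 700 = 2366$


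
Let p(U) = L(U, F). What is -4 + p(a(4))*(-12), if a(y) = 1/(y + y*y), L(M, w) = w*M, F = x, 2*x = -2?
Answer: -17/5 ≈ -3.4000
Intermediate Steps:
x = -1 (x = (1/2)*(-2) = -1)
F = -1
L(M, w) = M*w
a(y) = 1/(y + y**2)
p(U) = -U (p(U) = U*(-1) = -U)
-4 + p(a(4))*(-12) = -4 - 1/(4*(1 + 4))*(-12) = -4 - 1/(4*5)*(-12) = -4 - 1*1/20*(-12) = -4 - 1/20*(-12) = -4 + 3/5 = -17/5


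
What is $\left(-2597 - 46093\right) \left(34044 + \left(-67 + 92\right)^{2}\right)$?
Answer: $-1688033610$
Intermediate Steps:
$\left(-2597 - 46093\right) \left(34044 + \left(-67 + 92\right)^{2}\right) = - 48690 \left(34044 + 25^{2}\right) = - 48690 \left(34044 + 625\right) = \left(-48690\right) 34669 = -1688033610$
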